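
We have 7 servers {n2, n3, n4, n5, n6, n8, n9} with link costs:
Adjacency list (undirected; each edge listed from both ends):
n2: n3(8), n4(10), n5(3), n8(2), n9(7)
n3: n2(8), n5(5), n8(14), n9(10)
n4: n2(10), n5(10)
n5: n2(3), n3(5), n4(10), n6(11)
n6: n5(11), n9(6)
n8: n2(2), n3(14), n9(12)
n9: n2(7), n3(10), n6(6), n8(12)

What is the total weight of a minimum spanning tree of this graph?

Prim's algorithm from n8:
Step 1: cheapest edge leaving the tree is n2—n8 (2); add n2.
Step 2: cheapest edge leaving the tree is n2—n5 (3); add n5.
Step 3: cheapest edge leaving the tree is n3—n5 (5); add n3.
Step 4: cheapest edge leaving the tree is n2—n9 (7); add n9.
Step 5: cheapest edge leaving the tree is n6—n9 (6); add n6.
Step 6: cheapest edge leaving the tree is n2—n4 (10); add n4.
MST edges: n2—n8, n2—n5, n3—n5, n2—n9, n6—n9, n2—n4; total weight 2+3+5+7+6+10 = 33.

33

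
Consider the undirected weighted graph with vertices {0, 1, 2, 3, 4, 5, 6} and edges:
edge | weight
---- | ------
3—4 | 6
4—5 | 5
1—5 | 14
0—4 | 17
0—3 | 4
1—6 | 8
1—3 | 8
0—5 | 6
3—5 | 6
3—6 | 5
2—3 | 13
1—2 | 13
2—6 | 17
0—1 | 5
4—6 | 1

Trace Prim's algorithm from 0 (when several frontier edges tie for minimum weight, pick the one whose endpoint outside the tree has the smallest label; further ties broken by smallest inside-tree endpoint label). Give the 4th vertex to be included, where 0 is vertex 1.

6

Prim's algorithm from 0:
Step 1: cheapest edge leaving the tree is 0—3 (4); add 3.
Step 2: cheapest edge leaving the tree is 0—1 (5); add 1.
Step 3: cheapest edge leaving the tree is 3—6 (5); add 6.
Step 4: cheapest edge leaving the tree is 4—6 (1); add 4.
Step 5: cheapest edge leaving the tree is 4—5 (5); add 5.
Step 6: cheapest edge leaving the tree is 1—2 (13); add 2.
Vertex order: 0, 3, 1, 6, 4, 5, 2. The 4th vertex is 6.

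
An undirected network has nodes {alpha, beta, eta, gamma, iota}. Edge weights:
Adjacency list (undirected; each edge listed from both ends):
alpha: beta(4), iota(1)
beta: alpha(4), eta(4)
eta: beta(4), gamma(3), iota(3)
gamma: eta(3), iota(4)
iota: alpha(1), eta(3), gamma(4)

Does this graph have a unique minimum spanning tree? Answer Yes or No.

Sort edges by weight, then run Kruskal:
alpha–iota (1): add — endpoints in different components.
eta–gamma (3): add — endpoints in different components.
eta–iota (3): add — endpoints in different components.
alpha–beta (4): add — endpoints in different components.
Non-tree edge beta–eta has weight 4, equal to the heaviest edge on its tree cycle — swapping gives another MST of the same weight. Not unique.

No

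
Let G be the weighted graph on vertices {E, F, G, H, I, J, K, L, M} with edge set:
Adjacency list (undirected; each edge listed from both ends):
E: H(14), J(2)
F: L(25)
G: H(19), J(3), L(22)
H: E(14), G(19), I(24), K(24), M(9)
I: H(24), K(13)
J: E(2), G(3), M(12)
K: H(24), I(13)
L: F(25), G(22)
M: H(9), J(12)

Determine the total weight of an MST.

Sort edges by weight, then run Kruskal:
E J (2): add — endpoints in different components.
G J (3): add — endpoints in different components.
H M (9): add — endpoints in different components.
J M (12): add — endpoints in different components.
I K (13): add — endpoints in different components.
E H (14): skip — E and H already connected.
G H (19): skip — G and H already connected.
G L (22): add — endpoints in different components.
H I (24): add — endpoints in different components.
H K (24): skip — H and K already connected.
F L (25): add — endpoints in different components.
MST edges: E J, G J, H M, J M, I K, G L, H I, F L; total weight 2+3+9+12+13+22+24+25 = 110.

110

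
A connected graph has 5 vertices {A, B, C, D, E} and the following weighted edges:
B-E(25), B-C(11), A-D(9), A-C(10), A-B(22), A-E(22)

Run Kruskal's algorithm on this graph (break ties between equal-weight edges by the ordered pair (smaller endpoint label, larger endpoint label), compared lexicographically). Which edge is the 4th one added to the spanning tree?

A-E

Kruskal: consider edges lightest-first.
A-D (9): add — endpoints in different components.
A-C (10): add — endpoints in different components.
B-C (11): add — endpoints in different components.
A-B (22): skip — A and B already connected.
A-E (22): add — endpoints in different components.
The 4th edge added is A-E.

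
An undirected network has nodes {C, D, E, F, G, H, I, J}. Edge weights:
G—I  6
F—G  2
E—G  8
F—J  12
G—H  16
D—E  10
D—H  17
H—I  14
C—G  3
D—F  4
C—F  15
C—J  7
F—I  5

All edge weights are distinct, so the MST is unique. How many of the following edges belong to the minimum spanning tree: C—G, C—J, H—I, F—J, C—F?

Sort edges by weight, then run Kruskal:
F—G (2): add — endpoints in different components.
C—G (3): add — endpoints in different components.
D—F (4): add — endpoints in different components.
F—I (5): add — endpoints in different components.
G—I (6): skip — G and I already connected.
C—J (7): add — endpoints in different components.
E—G (8): add — endpoints in different components.
D—E (10): skip — D and E already connected.
F—J (12): skip — F and J already connected.
H—I (14): add — endpoints in different components.
MST edge set: {F—G, C—G, D—F, F—I, C—J, E—G, H—I}.
Of the listed edges, {C—G, C—J, H—I} are in the MST → 3.

3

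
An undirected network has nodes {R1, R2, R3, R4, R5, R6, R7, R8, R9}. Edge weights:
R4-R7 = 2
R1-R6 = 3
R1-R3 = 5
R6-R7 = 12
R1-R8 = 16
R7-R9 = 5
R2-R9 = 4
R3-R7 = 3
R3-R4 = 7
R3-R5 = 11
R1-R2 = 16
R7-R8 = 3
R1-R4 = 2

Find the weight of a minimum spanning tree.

33

Grow the tree from R7 using Prim:
Step 1: frontier [R4-R7 2, R3-R7 3, R7-R8 3, R7-R9 5, R6-R7 12] → take R4-R7 (2); add R4.
Step 2: frontier [R1-R4 2, R3-R4 7, R3-R7 3, R7-R8 3, R7-R9 5, R6-R7 12] → take R1-R4 (2); add R1.
Step 3: frontier [R1-R6 3, R1-R3 5, R1-R2 16, R1-R8 16, R3-R4 7, R3-R7 3, R7-R8 3, R7-R9 5, R6-R7 12] → take R3-R7 (3); add R3.
Step 4: frontier [R1-R6 3, R1-R2 16, R1-R8 16, R3-R5 11, R7-R8 3, R7-R9 5, R6-R7 12] → take R1-R6 (3); add R6.
Step 5: frontier [R1-R2 16, R1-R8 16, R3-R5 11, R7-R8 3, R7-R9 5] → take R7-R8 (3); add R8.
Step 6: frontier [R1-R2 16, R3-R5 11, R7-R9 5] → take R7-R9 (5); add R9.
Step 7: frontier [R1-R2 16, R3-R5 11, R2-R9 4] → take R2-R9 (4); add R2.
Step 8: frontier [R3-R5 11] → take R3-R5 (11); add R5.
MST edges: R4-R7, R1-R4, R3-R7, R1-R6, R7-R8, R7-R9, R2-R9, R3-R5; total weight 2+2+3+3+3+5+4+11 = 33.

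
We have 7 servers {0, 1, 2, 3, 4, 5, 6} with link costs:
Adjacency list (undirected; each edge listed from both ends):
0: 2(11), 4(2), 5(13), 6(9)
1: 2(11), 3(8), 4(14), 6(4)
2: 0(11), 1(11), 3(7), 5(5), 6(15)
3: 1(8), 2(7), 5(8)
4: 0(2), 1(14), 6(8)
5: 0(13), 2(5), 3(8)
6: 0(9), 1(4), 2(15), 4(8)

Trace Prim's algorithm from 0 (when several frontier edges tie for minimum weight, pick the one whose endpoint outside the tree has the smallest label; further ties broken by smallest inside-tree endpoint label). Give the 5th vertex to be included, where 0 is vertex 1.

Grow the tree from 0 using Prim:
Step 1: cheapest edge leaving the tree is 0–4 (2); add 4.
Step 2: cheapest edge leaving the tree is 4–6 (8); add 6.
Step 3: cheapest edge leaving the tree is 1–6 (4); add 1.
Step 4: cheapest edge leaving the tree is 1–3 (8); add 3.
Step 5: cheapest edge leaving the tree is 2–3 (7); add 2.
Step 6: cheapest edge leaving the tree is 2–5 (5); add 5.
Vertex order: 0, 4, 6, 1, 3, 2, 5. The 5th vertex is 3.

3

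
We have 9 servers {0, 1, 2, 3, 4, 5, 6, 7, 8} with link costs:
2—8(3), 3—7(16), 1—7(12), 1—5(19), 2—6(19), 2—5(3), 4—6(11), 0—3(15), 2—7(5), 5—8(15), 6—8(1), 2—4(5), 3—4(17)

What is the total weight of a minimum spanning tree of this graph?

Prim, starting at 0.
Step 1: frontier [0—3 15] → take 0—3 (15); add 3.
Step 2: frontier [3—7 16, 3—4 17] → take 3—7 (16); add 7.
Step 3: frontier [3—4 17, 2—7 5, 1—7 12] → take 2—7 (5); add 2.
Step 4: frontier [2—5 3, 2—8 3, 2—4 5, 2—6 19, 3—4 17, 1—7 12] → take 2—5 (3); add 5.
Step 5: frontier [2—8 3, 2—4 5, 2—6 19, 3—4 17, 5—8 15, 1—5 19, 1—7 12] → take 2—8 (3); add 8.
Step 6: frontier [2—4 5, 2—6 19, 3—4 17, 1—5 19, 1—7 12, 6—8 1] → take 6—8 (1); add 6.
Step 7: frontier [2—4 5, 3—4 17, 1—5 19, 4—6 11, 1—7 12] → take 2—4 (5); add 4.
Step 8: frontier [1—5 19, 1—7 12] → take 1—7 (12); add 1.
MST edges: 0—3, 3—7, 2—7, 2—5, 2—8, 6—8, 2—4, 1—7; total weight 15+16+5+3+3+1+5+12 = 60.

60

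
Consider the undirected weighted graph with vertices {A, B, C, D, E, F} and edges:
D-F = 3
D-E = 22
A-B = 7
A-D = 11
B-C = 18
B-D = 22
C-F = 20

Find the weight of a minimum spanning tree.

61

Kruskal: consider edges lightest-first.
D-F (3): add. Components now {A} {B} {C} {D,F} {E}
A-B (7): add. Components now {A,B} {C} {D,F} {E}
A-D (11): add. Components now {A,B,D,F} {C} {E}
B-C (18): add. Components now {A,B,C,D,F} {E}
C-F (20): skip — C and F already connected.
B-D (22): skip — B and D already connected.
D-E (22): add. Components now {A,B,C,D,E,F}
MST edges: D-F, A-B, A-D, B-C, D-E; total weight 3+7+11+18+22 = 61.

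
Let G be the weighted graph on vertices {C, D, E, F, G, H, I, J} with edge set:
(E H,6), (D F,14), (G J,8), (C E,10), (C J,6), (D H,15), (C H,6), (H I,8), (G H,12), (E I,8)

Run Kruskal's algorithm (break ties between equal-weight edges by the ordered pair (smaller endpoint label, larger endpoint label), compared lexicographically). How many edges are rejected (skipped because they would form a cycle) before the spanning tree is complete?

3

Sort edges by weight, then run Kruskal:
C H (6): add — endpoints in different components.
C J (6): add — endpoints in different components.
E H (6): add — endpoints in different components.
E I (8): add — endpoints in different components.
G J (8): add — endpoints in different components.
H I (8): skip — H and I already connected.
C E (10): skip — C and E already connected.
G H (12): skip — G and H already connected.
D F (14): add — endpoints in different components.
D H (15): add — endpoints in different components.
Edges rejected before the tree was complete: 3.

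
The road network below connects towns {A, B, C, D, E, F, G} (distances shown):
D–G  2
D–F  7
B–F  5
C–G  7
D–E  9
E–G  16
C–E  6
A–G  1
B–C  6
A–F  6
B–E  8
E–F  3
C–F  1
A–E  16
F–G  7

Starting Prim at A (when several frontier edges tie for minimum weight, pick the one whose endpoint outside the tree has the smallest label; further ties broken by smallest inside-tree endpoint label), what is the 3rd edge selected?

A-F

Grow the tree from A using Prim:
Step 1: cheapest edge leaving the tree is A–G (1); add G.
Step 2: cheapest edge leaving the tree is D–G (2); add D.
Step 3: cheapest edge leaving the tree is A–F (6); add F.
Step 4: cheapest edge leaving the tree is C–F (1); add C.
Step 5: cheapest edge leaving the tree is E–F (3); add E.
Step 6: cheapest edge leaving the tree is B–F (5); add B.
The 3rd edge added is A–F.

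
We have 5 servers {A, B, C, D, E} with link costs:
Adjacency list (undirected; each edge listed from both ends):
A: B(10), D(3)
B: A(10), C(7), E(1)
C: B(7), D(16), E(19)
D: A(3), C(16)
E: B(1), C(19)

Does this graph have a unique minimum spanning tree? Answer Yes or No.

Sort edges by weight, then run Kruskal:
B-E (1): add. Components now {A} {B,E} {C} {D}
A-D (3): add. Components now {A,D} {B,E} {C}
B-C (7): add. Components now {A,D} {B,C,E}
A-B (10): add. Components now {A,B,C,D,E}
Every non-tree edge has weight strictly greater than the heaviest edge on the tree path between its endpoints, so the MST is unique.

Yes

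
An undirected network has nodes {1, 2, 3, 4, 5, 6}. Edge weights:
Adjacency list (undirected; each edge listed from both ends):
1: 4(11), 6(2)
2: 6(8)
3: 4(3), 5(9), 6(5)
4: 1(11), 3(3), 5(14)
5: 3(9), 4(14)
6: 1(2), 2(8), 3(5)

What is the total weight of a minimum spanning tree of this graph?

27

Sort edges by weight, then run Kruskal:
1–6 (2): add — endpoints in different components.
3–4 (3): add — endpoints in different components.
3–6 (5): add — endpoints in different components.
2–6 (8): add — endpoints in different components.
3–5 (9): add — endpoints in different components.
MST edges: 1–6, 3–4, 3–6, 2–6, 3–5; total weight 2+3+5+8+9 = 27.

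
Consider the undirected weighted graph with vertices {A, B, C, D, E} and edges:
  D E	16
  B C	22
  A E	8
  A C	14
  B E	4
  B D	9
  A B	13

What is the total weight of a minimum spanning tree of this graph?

Prim's algorithm from E:
Step 1: frontier [B E 4, A E 8, D E 16] → take B E (4); add B.
Step 2: frontier [B D 9, A B 13, B C 22, A E 8, D E 16] → take A E (8); add A.
Step 3: frontier [A C 14, B D 9, B C 22, D E 16] → take B D (9); add D.
Step 4: frontier [A C 14, B C 22] → take A C (14); add C.
MST edges: B E, A E, B D, A C; total weight 4+8+9+14 = 35.

35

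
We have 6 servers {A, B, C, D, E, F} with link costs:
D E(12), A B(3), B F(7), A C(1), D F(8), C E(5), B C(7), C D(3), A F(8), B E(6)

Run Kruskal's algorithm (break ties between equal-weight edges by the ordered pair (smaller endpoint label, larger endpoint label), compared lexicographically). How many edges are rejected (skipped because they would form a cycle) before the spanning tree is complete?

Kruskal's algorithm — process edges by increasing weight (ties by edge label):
A C (1): add — endpoints in different components.
A B (3): add — endpoints in different components.
C D (3): add — endpoints in different components.
C E (5): add — endpoints in different components.
B E (6): skip — B and E already connected.
B C (7): skip — B and C already connected.
B F (7): add — endpoints in different components.
Edges rejected before the tree was complete: 2.

2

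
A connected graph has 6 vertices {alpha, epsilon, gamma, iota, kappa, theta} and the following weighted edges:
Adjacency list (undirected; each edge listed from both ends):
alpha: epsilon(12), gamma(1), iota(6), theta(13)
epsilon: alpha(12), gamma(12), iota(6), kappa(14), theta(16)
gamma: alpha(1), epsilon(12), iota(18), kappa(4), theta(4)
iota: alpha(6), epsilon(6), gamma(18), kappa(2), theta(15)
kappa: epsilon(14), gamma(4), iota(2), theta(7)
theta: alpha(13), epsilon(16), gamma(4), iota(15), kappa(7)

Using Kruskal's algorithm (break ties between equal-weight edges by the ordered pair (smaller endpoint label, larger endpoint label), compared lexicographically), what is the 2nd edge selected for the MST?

Sort edges by weight, then run Kruskal:
alpha–gamma (1): add. Components now {kappa} {theta} {alpha,gamma} {epsilon} {iota}
iota–kappa (2): add. Components now {iota,kappa} {theta} {alpha,gamma} {epsilon}
gamma–kappa (4): add. Components now {alpha,gamma,iota,kappa} {theta} {epsilon}
gamma–theta (4): add. Components now {alpha,gamma,iota,kappa,theta} {epsilon}
alpha–iota (6): skip — iota and alpha already connected.
epsilon–iota (6): add. Components now {alpha,epsilon,gamma,iota,kappa,theta}
The 2nd edge added is iota–kappa.

iota-kappa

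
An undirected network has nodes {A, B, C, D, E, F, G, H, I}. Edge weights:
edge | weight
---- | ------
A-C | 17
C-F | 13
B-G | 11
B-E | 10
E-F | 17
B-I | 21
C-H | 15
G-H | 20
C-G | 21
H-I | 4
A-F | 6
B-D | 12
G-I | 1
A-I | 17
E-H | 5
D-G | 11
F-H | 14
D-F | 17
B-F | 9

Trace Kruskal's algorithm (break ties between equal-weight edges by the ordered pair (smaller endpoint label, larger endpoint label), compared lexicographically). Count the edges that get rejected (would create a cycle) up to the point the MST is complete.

Kruskal: consider edges lightest-first.
G-I (1): add — endpoints in different components.
H-I (4): add — endpoints in different components.
E-H (5): add — endpoints in different components.
A-F (6): add — endpoints in different components.
B-F (9): add — endpoints in different components.
B-E (10): add — endpoints in different components.
B-G (11): skip — B and G already connected.
D-G (11): add — endpoints in different components.
B-D (12): skip — B and D already connected.
C-F (13): add — endpoints in different components.
Edges rejected before the tree was complete: 2.

2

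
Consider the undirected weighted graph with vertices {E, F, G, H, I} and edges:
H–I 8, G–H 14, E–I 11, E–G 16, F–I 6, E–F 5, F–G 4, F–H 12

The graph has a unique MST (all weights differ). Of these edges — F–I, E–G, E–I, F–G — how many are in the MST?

2

Kruskal's algorithm — process edges by increasing weight (ties by edge label):
F–G (4): add. Components now {E} {F,G} {H} {I}
E–F (5): add. Components now {E,F,G} {H} {I}
F–I (6): add. Components now {E,F,G,I} {H}
H–I (8): add. Components now {E,F,G,H,I}
MST edge set: {F–G, E–F, F–I, H–I}.
Of the listed edges, {F–I, F–G} are in the MST → 2.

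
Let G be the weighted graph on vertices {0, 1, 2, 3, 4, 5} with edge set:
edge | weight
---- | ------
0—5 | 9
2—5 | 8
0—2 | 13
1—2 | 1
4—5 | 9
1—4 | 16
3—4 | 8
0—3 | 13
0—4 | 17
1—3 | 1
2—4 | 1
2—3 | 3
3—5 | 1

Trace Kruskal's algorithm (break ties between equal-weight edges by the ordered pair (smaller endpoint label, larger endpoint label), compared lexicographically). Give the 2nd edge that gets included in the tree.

Kruskal: consider edges lightest-first.
1—2 (1): add. Components now {0} {1,2} {3} {4} {5}
1—3 (1): add. Components now {0} {1,2,3} {4} {5}
2—4 (1): add. Components now {0} {1,2,3,4} {5}
3—5 (1): add. Components now {0} {1,2,3,4,5}
2—3 (3): skip — 2 and 3 already connected.
2—5 (8): skip — 2 and 5 already connected.
3—4 (8): skip — 3 and 4 already connected.
0—5 (9): add. Components now {0,1,2,3,4,5}
The 2nd edge added is 1—3.

1-3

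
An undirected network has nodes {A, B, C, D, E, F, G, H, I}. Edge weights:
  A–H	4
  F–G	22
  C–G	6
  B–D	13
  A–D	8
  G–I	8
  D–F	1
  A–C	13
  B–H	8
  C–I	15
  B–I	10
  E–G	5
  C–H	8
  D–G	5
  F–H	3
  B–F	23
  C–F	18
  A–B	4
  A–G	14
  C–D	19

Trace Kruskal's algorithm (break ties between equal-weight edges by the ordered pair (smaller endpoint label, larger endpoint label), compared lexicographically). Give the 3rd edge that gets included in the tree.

A-B

Sort edges by weight, then run Kruskal:
D–F (1): add — endpoints in different components.
F–H (3): add — endpoints in different components.
A–B (4): add — endpoints in different components.
A–H (4): add — endpoints in different components.
D–G (5): add — endpoints in different components.
E–G (5): add — endpoints in different components.
C–G (6): add — endpoints in different components.
A–D (8): skip — A and D already connected.
B–H (8): skip — B and H already connected.
C–H (8): skip — C and H already connected.
G–I (8): add — endpoints in different components.
The 3rd edge added is A–B.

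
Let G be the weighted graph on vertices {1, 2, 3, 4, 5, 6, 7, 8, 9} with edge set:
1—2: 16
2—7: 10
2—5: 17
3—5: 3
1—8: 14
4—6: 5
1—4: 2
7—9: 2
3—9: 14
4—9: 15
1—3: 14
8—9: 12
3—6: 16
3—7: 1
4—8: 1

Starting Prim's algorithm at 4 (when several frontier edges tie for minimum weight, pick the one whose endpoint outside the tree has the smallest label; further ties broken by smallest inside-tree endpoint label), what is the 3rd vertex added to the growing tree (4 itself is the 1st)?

1

Prim, starting at 4.
Step 1: cheapest edge leaving the tree is 4—8 (1); add 8.
Step 2: cheapest edge leaving the tree is 1—4 (2); add 1.
Step 3: cheapest edge leaving the tree is 4—6 (5); add 6.
Step 4: cheapest edge leaving the tree is 8—9 (12); add 9.
Step 5: cheapest edge leaving the tree is 7—9 (2); add 7.
Step 6: cheapest edge leaving the tree is 3—7 (1); add 3.
Step 7: cheapest edge leaving the tree is 3—5 (3); add 5.
Step 8: cheapest edge leaving the tree is 2—7 (10); add 2.
Vertex order: 4, 8, 1, 6, 9, 7, 3, 5, 2. The 3rd vertex is 1.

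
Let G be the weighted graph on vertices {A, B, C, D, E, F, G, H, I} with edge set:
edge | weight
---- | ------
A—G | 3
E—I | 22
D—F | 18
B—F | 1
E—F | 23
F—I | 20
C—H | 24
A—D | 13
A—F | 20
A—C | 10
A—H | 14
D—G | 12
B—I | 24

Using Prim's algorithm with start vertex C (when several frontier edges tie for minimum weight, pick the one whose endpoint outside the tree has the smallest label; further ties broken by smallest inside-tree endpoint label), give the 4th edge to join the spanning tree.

Grow the tree from C using Prim:
Step 1: frontier [A—C 10, C—H 24] → take A—C (10); add A.
Step 2: frontier [A—G 3, A—D 13, A—H 14, A—F 20, C—H 24] → take A—G (3); add G.
Step 3: frontier [A—D 13, A—H 14, A—F 20, C—H 24, D—G 12] → take D—G (12); add D.
Step 4: frontier [A—H 14, A—F 20, C—H 24, D—F 18] → take A—H (14); add H.
Step 5: frontier [A—F 20, D—F 18] → take D—F (18); add F.
Step 6: frontier [B—F 1, F—I 20, E—F 23] → take B—F (1); add B.
Step 7: frontier [B—I 24, F—I 20, E—F 23] → take F—I (20); add I.
Step 8: frontier [E—F 23, E—I 22] → take E—I (22); add E.
The 4th edge added is A—H.

A-H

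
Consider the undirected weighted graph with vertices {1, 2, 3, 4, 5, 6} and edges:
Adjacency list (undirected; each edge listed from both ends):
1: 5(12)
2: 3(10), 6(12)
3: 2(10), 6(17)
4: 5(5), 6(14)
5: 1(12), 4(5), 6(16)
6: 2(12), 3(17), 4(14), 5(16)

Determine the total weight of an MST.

Prim's algorithm from 1:
Step 1: cheapest edge leaving the tree is 1—5 (12); add 5.
Step 2: cheapest edge leaving the tree is 4—5 (5); add 4.
Step 3: cheapest edge leaving the tree is 4—6 (14); add 6.
Step 4: cheapest edge leaving the tree is 2—6 (12); add 2.
Step 5: cheapest edge leaving the tree is 2—3 (10); add 3.
MST edges: 1—5, 4—5, 4—6, 2—6, 2—3; total weight 12+5+14+12+10 = 53.

53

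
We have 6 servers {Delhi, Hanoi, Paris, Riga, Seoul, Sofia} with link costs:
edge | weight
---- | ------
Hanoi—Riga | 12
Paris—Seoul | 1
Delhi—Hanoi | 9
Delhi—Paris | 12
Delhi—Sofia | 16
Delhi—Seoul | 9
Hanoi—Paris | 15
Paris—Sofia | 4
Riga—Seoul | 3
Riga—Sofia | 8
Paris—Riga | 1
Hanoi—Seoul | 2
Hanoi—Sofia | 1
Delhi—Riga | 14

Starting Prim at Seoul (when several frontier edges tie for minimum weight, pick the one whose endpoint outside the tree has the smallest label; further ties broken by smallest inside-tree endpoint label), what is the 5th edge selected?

Prim, starting at Seoul.
Step 1: cheapest edge leaving the tree is Paris—Seoul (1); add Paris.
Step 2: cheapest edge leaving the tree is Paris—Riga (1); add Riga.
Step 3: cheapest edge leaving the tree is Hanoi—Seoul (2); add Hanoi.
Step 4: cheapest edge leaving the tree is Hanoi—Sofia (1); add Sofia.
Step 5: cheapest edge leaving the tree is Delhi—Hanoi (9); add Delhi.
The 5th edge added is Delhi—Hanoi.

Delhi-Hanoi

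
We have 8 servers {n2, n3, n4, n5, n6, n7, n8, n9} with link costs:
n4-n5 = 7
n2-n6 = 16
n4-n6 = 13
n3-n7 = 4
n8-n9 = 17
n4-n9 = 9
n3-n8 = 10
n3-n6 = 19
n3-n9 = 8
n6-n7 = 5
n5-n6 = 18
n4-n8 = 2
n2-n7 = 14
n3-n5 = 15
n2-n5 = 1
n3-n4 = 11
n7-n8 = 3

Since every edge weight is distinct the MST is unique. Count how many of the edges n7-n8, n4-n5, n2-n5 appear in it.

3

Sort edges by weight, then run Kruskal:
n2-n5 (1): add — endpoints in different components.
n4-n8 (2): add — endpoints in different components.
n7-n8 (3): add — endpoints in different components.
n3-n7 (4): add — endpoints in different components.
n6-n7 (5): add — endpoints in different components.
n4-n5 (7): add — endpoints in different components.
n3-n9 (8): add — endpoints in different components.
MST edge set: {n2-n5, n4-n8, n7-n8, n3-n7, n6-n7, n4-n5, n3-n9}.
Of the listed edges, {n7-n8, n4-n5, n2-n5} are in the MST → 3.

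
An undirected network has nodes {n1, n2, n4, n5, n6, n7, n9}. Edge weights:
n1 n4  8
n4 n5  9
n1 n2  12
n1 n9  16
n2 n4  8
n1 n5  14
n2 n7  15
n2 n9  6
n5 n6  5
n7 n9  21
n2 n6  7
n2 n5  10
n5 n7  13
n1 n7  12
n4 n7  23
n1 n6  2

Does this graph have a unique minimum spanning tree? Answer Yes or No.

Sort edges by weight, then run Kruskal:
n1 n6 (2): add — endpoints in different components.
n5 n6 (5): add — endpoints in different components.
n2 n9 (6): add — endpoints in different components.
n2 n6 (7): add — endpoints in different components.
n1 n4 (8): add — endpoints in different components.
n2 n4 (8): skip — n4 and n2 already connected.
n4 n5 (9): skip — n4 and n5 already connected.
n2 n5 (10): skip — n2 and n5 already connected.
n1 n2 (12): skip — n1 and n2 already connected.
n1 n7 (12): add — endpoints in different components.
Non-tree edge n2 n4 has weight 8, equal to the heaviest edge on its tree cycle — swapping gives another MST of the same weight. Not unique.

No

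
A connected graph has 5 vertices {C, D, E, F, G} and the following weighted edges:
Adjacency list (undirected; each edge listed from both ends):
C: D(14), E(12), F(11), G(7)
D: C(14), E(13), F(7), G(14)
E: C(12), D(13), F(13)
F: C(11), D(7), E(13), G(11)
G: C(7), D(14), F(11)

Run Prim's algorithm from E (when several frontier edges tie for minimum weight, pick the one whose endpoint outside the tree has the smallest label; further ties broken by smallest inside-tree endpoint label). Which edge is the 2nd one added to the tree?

C-G

Prim, starting at E.
Step 1: cheapest edge leaving the tree is C–E (12); add C.
Step 2: cheapest edge leaving the tree is C–G (7); add G.
Step 3: cheapest edge leaving the tree is C–F (11); add F.
Step 4: cheapest edge leaving the tree is D–F (7); add D.
The 2nd edge added is C–G.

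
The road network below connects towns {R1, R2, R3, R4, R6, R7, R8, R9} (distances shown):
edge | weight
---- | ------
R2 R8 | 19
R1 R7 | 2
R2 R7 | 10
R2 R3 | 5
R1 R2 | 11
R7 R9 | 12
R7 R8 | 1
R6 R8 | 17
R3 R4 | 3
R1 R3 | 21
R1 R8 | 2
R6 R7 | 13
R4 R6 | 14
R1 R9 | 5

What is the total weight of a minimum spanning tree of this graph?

39

Kruskal's algorithm — process edges by increasing weight (ties by edge label):
R7 R8 (1): add — endpoints in different components.
R1 R7 (2): add — endpoints in different components.
R1 R8 (2): skip — R8 and R1 already connected.
R3 R4 (3): add — endpoints in different components.
R1 R9 (5): add — endpoints in different components.
R2 R3 (5): add — endpoints in different components.
R2 R7 (10): add — endpoints in different components.
R1 R2 (11): skip — R1 and R2 already connected.
R7 R9 (12): skip — R9 and R7 already connected.
R6 R7 (13): add — endpoints in different components.
MST edges: R7 R8, R1 R7, R3 R4, R1 R9, R2 R3, R2 R7, R6 R7; total weight 1+2+3+5+5+10+13 = 39.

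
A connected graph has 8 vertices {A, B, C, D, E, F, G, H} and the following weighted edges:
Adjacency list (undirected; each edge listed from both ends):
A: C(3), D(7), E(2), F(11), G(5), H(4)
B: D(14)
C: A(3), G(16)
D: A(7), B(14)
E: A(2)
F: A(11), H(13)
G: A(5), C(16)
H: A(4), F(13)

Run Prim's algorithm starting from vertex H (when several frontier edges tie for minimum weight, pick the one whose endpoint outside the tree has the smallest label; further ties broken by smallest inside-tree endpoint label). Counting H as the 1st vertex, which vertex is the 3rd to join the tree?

Prim, starting at H.
Step 1: cheapest edge leaving the tree is A H (4); add A.
Step 2: cheapest edge leaving the tree is A E (2); add E.
Step 3: cheapest edge leaving the tree is A C (3); add C.
Step 4: cheapest edge leaving the tree is A G (5); add G.
Step 5: cheapest edge leaving the tree is A D (7); add D.
Step 6: cheapest edge leaving the tree is A F (11); add F.
Step 7: cheapest edge leaving the tree is B D (14); add B.
Vertex order: H, A, E, C, G, D, F, B. The 3rd vertex is E.

E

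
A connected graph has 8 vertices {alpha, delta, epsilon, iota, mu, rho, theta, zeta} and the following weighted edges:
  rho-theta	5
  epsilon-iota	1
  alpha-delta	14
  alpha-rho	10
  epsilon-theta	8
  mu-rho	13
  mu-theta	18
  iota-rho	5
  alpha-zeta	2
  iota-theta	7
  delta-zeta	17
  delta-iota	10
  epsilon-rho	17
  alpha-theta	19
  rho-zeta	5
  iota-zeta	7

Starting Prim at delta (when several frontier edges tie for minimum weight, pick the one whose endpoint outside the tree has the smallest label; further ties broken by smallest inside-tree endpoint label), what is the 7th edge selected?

mu-rho

Prim, starting at delta.
Step 1: cheapest edge leaving the tree is delta-iota (10); add iota.
Step 2: cheapest edge leaving the tree is epsilon-iota (1); add epsilon.
Step 3: cheapest edge leaving the tree is iota-rho (5); add rho.
Step 4: cheapest edge leaving the tree is rho-theta (5); add theta.
Step 5: cheapest edge leaving the tree is rho-zeta (5); add zeta.
Step 6: cheapest edge leaving the tree is alpha-zeta (2); add alpha.
Step 7: cheapest edge leaving the tree is mu-rho (13); add mu.
The 7th edge added is mu-rho.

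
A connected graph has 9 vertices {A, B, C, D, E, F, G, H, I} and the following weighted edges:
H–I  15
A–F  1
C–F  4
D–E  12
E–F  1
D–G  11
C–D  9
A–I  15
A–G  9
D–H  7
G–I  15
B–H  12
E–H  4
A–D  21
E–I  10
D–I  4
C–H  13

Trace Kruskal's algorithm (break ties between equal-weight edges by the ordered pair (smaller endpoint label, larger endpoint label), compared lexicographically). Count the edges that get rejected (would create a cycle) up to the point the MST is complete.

3

Kruskal's algorithm — process edges by increasing weight (ties by edge label):
A–F (1): add — endpoints in different components.
E–F (1): add — endpoints in different components.
C–F (4): add — endpoints in different components.
D–I (4): add — endpoints in different components.
E–H (4): add — endpoints in different components.
D–H (7): add — endpoints in different components.
A–G (9): add — endpoints in different components.
C–D (9): skip — C and D already connected.
E–I (10): skip — E and I already connected.
D–G (11): skip — D and G already connected.
B–H (12): add — endpoints in different components.
Edges rejected before the tree was complete: 3.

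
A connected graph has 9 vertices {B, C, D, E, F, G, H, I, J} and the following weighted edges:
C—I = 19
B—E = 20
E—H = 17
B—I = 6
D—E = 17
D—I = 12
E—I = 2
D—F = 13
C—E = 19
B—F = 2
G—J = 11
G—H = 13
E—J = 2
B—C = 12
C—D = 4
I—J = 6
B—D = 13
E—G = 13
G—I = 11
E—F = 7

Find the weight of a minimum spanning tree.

Grow the tree from C using Prim:
Step 1: cheapest edge leaving the tree is C—D (4); add D.
Step 2: cheapest edge leaving the tree is B—C (12); add B.
Step 3: cheapest edge leaving the tree is B—F (2); add F.
Step 4: cheapest edge leaving the tree is B—I (6); add I.
Step 5: cheapest edge leaving the tree is E—I (2); add E.
Step 6: cheapest edge leaving the tree is E—J (2); add J.
Step 7: cheapest edge leaving the tree is G—I (11); add G.
Step 8: cheapest edge leaving the tree is G—H (13); add H.
MST edges: C—D, B—C, B—F, B—I, E—I, E—J, G—I, G—H; total weight 4+12+2+6+2+2+11+13 = 52.

52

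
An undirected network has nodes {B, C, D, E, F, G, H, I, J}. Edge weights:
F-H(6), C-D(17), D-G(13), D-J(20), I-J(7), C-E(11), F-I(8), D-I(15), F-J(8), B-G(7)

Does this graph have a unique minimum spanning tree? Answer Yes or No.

Kruskal: consider edges lightest-first.
F-H (6): add — endpoints in different components.
B-G (7): add — endpoints in different components.
I-J (7): add — endpoints in different components.
F-I (8): add — endpoints in different components.
F-J (8): skip — F and J already connected.
C-E (11): add — endpoints in different components.
D-G (13): add — endpoints in different components.
D-I (15): add — endpoints in different components.
C-D (17): add — endpoints in different components.
Non-tree edge F-J has weight 8, equal to the heaviest edge on its tree cycle — swapping gives another MST of the same weight. Not unique.

No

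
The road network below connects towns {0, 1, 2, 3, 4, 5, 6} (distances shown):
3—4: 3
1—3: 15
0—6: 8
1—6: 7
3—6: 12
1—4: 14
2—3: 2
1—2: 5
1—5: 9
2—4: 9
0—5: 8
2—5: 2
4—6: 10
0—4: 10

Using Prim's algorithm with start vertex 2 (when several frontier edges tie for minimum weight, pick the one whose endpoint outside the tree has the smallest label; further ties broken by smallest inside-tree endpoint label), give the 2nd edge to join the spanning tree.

2-5

Prim's algorithm from 2:
Step 1: cheapest edge leaving the tree is 2—3 (2); add 3.
Step 2: cheapest edge leaving the tree is 2—5 (2); add 5.
Step 3: cheapest edge leaving the tree is 3—4 (3); add 4.
Step 4: cheapest edge leaving the tree is 1—2 (5); add 1.
Step 5: cheapest edge leaving the tree is 1—6 (7); add 6.
Step 6: cheapest edge leaving the tree is 0—5 (8); add 0.
The 2nd edge added is 2—5.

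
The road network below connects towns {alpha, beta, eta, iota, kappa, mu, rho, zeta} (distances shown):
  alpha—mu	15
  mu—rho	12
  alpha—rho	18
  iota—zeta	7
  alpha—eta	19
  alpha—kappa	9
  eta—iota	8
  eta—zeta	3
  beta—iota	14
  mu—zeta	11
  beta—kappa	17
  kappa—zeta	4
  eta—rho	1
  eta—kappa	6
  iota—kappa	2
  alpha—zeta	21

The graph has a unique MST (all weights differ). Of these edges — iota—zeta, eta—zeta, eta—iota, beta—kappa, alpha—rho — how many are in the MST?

Kruskal's algorithm — process edges by increasing weight (ties by edge label):
eta—rho (1): add — endpoints in different components.
iota—kappa (2): add — endpoints in different components.
eta—zeta (3): add — endpoints in different components.
kappa—zeta (4): add — endpoints in different components.
eta—kappa (6): skip — eta and kappa already connected.
iota—zeta (7): skip — iota and zeta already connected.
eta—iota (8): skip — eta and iota already connected.
alpha—kappa (9): add — endpoints in different components.
mu—zeta (11): add — endpoints in different components.
mu—rho (12): skip — mu and rho already connected.
beta—iota (14): add — endpoints in different components.
MST edge set: {eta—rho, iota—kappa, eta—zeta, kappa—zeta, alpha—kappa, mu—zeta, beta—iota}.
Of the listed edges, {eta—zeta} are in the MST → 1.

1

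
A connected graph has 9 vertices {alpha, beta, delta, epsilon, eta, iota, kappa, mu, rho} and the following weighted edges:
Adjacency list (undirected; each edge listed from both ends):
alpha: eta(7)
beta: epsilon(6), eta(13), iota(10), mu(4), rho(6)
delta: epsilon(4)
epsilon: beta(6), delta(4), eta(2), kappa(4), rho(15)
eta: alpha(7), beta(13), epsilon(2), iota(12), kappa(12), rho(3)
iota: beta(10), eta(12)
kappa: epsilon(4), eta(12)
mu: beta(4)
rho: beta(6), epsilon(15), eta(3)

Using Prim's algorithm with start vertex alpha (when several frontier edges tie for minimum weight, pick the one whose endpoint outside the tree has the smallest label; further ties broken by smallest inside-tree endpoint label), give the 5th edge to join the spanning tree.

Grow the tree from alpha using Prim:
Step 1: frontier [alpha eta 7] → take alpha eta (7); add eta.
Step 2: frontier [epsilon eta 2, eta rho 3, eta iota 12, eta kappa 12, beta eta 13] → take epsilon eta (2); add epsilon.
Step 3: frontier [delta epsilon 4, epsilon kappa 4, beta epsilon 6, epsilon rho 15, eta rho 3, eta iota 12, eta kappa 12, beta eta 13] → take eta rho (3); add rho.
Step 4: frontier [delta epsilon 4, epsilon kappa 4, beta epsilon 6, eta iota 12, eta kappa 12, beta eta 13, beta rho 6] → take delta epsilon (4); add delta.
Step 5: frontier [epsilon kappa 4, beta epsilon 6, eta iota 12, eta kappa 12, beta eta 13, beta rho 6] → take epsilon kappa (4); add kappa.
Step 6: frontier [beta epsilon 6, eta iota 12, beta eta 13, beta rho 6] → take beta epsilon (6); add beta.
Step 7: frontier [beta mu 4, beta iota 10, eta iota 12] → take beta mu (4); add mu.
Step 8: frontier [beta iota 10, eta iota 12] → take beta iota (10); add iota.
The 5th edge added is epsilon kappa.

epsilon-kappa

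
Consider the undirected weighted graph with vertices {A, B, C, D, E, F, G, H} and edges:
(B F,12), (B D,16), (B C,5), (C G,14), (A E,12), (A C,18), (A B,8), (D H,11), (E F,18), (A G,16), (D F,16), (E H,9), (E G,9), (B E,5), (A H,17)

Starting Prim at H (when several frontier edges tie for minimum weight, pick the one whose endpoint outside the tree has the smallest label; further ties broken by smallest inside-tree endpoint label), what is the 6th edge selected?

Prim, starting at H.
Step 1: cheapest edge leaving the tree is E H (9); add E.
Step 2: cheapest edge leaving the tree is B E (5); add B.
Step 3: cheapest edge leaving the tree is B C (5); add C.
Step 4: cheapest edge leaving the tree is A B (8); add A.
Step 5: cheapest edge leaving the tree is E G (9); add G.
Step 6: cheapest edge leaving the tree is D H (11); add D.
Step 7: cheapest edge leaving the tree is B F (12); add F.
The 6th edge added is D H.

D-H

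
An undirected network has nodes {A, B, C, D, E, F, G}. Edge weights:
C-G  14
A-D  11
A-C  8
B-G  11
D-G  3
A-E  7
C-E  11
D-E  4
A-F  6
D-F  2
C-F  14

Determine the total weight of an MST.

Kruskal's algorithm — process edges by increasing weight (ties by edge label):
D-F (2): add. Components now {A} {B} {C} {D,F} {E} {G}
D-G (3): add. Components now {A} {B} {C} {D,F,G} {E}
D-E (4): add. Components now {A} {B} {C} {D,E,F,G}
A-F (6): add. Components now {A,D,E,F,G} {B} {C}
A-E (7): skip — A and E already connected.
A-C (8): add. Components now {A,C,D,E,F,G} {B}
A-D (11): skip — A and D already connected.
B-G (11): add. Components now {A,B,C,D,E,F,G}
MST edges: D-F, D-G, D-E, A-F, A-C, B-G; total weight 2+3+4+6+8+11 = 34.

34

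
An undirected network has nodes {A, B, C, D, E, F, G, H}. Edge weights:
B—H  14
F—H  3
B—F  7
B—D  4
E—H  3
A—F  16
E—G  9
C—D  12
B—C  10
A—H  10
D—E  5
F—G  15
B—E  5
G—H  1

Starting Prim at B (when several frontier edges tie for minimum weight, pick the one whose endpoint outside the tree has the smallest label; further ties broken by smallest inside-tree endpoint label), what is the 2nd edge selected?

B-E

Grow the tree from B using Prim:
Step 1: cheapest edge leaving the tree is B—D (4); add D.
Step 2: cheapest edge leaving the tree is B—E (5); add E.
Step 3: cheapest edge leaving the tree is E—H (3); add H.
Step 4: cheapest edge leaving the tree is G—H (1); add G.
Step 5: cheapest edge leaving the tree is F—H (3); add F.
Step 6: cheapest edge leaving the tree is A—H (10); add A.
Step 7: cheapest edge leaving the tree is B—C (10); add C.
The 2nd edge added is B—E.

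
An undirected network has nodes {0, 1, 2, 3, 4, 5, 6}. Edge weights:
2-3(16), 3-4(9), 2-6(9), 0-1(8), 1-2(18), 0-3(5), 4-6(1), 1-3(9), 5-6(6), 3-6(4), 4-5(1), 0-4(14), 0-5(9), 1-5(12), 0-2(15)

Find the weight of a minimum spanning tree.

28

Kruskal: consider edges lightest-first.
4-5 (1): add — endpoints in different components.
4-6 (1): add — endpoints in different components.
3-6 (4): add — endpoints in different components.
0-3 (5): add — endpoints in different components.
5-6 (6): skip — 5 and 6 already connected.
0-1 (8): add — endpoints in different components.
0-5 (9): skip — 0 and 5 already connected.
1-3 (9): skip — 1 and 3 already connected.
2-6 (9): add — endpoints in different components.
MST edges: 4-5, 4-6, 3-6, 0-3, 0-1, 2-6; total weight 1+1+4+5+8+9 = 28.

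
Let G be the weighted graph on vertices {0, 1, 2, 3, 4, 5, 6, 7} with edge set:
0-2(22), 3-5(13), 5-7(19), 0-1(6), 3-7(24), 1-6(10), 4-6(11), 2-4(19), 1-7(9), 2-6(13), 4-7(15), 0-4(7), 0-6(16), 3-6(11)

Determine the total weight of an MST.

69

Prim's algorithm from 4:
Step 1: cheapest edge leaving the tree is 0-4 (7); add 0.
Step 2: cheapest edge leaving the tree is 0-1 (6); add 1.
Step 3: cheapest edge leaving the tree is 1-7 (9); add 7.
Step 4: cheapest edge leaving the tree is 1-6 (10); add 6.
Step 5: cheapest edge leaving the tree is 3-6 (11); add 3.
Step 6: cheapest edge leaving the tree is 2-6 (13); add 2.
Step 7: cheapest edge leaving the tree is 3-5 (13); add 5.
MST edges: 0-4, 0-1, 1-7, 1-6, 3-6, 2-6, 3-5; total weight 7+6+9+10+11+13+13 = 69.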